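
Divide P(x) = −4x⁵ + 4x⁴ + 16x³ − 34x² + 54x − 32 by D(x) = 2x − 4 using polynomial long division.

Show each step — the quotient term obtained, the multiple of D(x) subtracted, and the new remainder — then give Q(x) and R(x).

Q(x) = −2x⁴ − 2x³ + 4x² − 9x + 9; R(x) = 4

Step 1: lead(−4x⁵ + 4x⁴ + 16x³ − 34x² + 54x − 32) ÷ lead(D) = −4x⁵ ÷ 2x = −2x⁴. Subtract (−2x⁴)·D = −4x⁵ + 8x⁴. Remainder: −4x⁴ + 16x³ − 34x² + 54x − 32.
Step 2: lead(−4x⁴ + 16x³ − 34x² + 54x − 32) ÷ lead(D) = −4x⁴ ÷ 2x = −2x³. Subtract (−2x³)·D = −4x⁴ + 8x³. Remainder: 8x³ − 34x² + 54x − 32.
Step 3: lead(8x³ − 34x² + 54x − 32) ÷ lead(D) = 8x³ ÷ 2x = 4x². Subtract (4x²)·D = 8x³ − 16x². Remainder: −18x² + 54x − 32.
Step 4: lead(−18x² + 54x − 32) ÷ lead(D) = −18x² ÷ 2x = −9x. Subtract (−9x)·D = −18x² + 36x. Remainder: 18x − 32.
Step 5: lead(18x − 32) ÷ lead(D) = 18x ÷ 2x = 9. Subtract (9)·D = 18x − 36. Remainder: 4.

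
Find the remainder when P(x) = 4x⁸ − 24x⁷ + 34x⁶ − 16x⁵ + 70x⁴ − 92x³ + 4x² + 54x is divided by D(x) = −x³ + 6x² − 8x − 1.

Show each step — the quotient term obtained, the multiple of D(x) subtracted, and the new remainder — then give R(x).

R(x) = −6

Step 1: lead(4x⁸ − 24x⁷ + 34x⁶ − 16x⁵ + 70x⁴ − 92x³ + 4x² + 54x) ÷ lead(D) = 4x⁸ ÷ −x³ = −4x⁵. Subtract (−4x⁵)·D = 4x⁸ − 24x⁷ + 32x⁶ + 4x⁵. Remainder: 2x⁶ − 20x⁵ + 70x⁴ − 92x³ + 4x² + 54x.
Step 2: lead(2x⁶ − 20x⁵ + 70x⁴ − 92x³ + 4x² + 54x) ÷ lead(D) = 2x⁶ ÷ −x³ = −2x³. Subtract (−2x³)·D = 2x⁶ − 12x⁵ + 16x⁴ + 2x³. Remainder: −8x⁵ + 54x⁴ − 94x³ + 4x² + 54x.
Step 3: lead(−8x⁵ + 54x⁴ − 94x³ + 4x² + 54x) ÷ lead(D) = −8x⁵ ÷ −x³ = 8x². Subtract (8x²)·D = −8x⁵ + 48x⁴ − 64x³ − 8x². Remainder: 6x⁴ − 30x³ + 12x² + 54x.
Step 4: lead(6x⁴ − 30x³ + 12x² + 54x) ÷ lead(D) = 6x⁴ ÷ −x³ = −6x. Subtract (−6x)·D = 6x⁴ − 36x³ + 48x² + 6x. Remainder: 6x³ − 36x² + 48x.
Step 5: lead(6x³ − 36x² + 48x) ÷ lead(D) = 6x³ ÷ −x³ = −6. Subtract (−6)·D = 6x³ − 36x² + 48x + 6. Remainder: −6.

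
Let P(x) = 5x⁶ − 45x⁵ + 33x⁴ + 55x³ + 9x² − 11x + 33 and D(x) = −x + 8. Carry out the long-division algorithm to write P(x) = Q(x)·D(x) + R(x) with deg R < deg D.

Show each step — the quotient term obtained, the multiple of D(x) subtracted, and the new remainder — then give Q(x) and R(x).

Step 1: lead(5x⁶ − 45x⁵ + 33x⁴ + 55x³ + 9x² − 11x + 33) ÷ lead(D) = 5x⁶ ÷ −x = −5x⁵. Subtract (−5x⁵)·D = 5x⁶ − 40x⁵. Remainder: −5x⁵ + 33x⁴ + 55x³ + 9x² − 11x + 33.
Step 2: lead(−5x⁵ + 33x⁴ + 55x³ + 9x² − 11x + 33) ÷ lead(D) = −5x⁵ ÷ −x = 5x⁴. Subtract (5x⁴)·D = −5x⁵ + 40x⁴. Remainder: −7x⁴ + 55x³ + 9x² − 11x + 33.
Step 3: lead(−7x⁴ + 55x³ + 9x² − 11x + 33) ÷ lead(D) = −7x⁴ ÷ −x = 7x³. Subtract (7x³)·D = −7x⁴ + 56x³. Remainder: −x³ + 9x² − 11x + 33.
Step 4: lead(−x³ + 9x² − 11x + 33) ÷ lead(D) = −x³ ÷ −x = x². Subtract (x²)·D = −x³ + 8x². Remainder: x² − 11x + 33.
Step 5: lead(x² − 11x + 33) ÷ lead(D) = x² ÷ −x = −x. Subtract (−x)·D = x² − 8x. Remainder: −3x + 33.
Step 6: lead(−3x + 33) ÷ lead(D) = −3x ÷ −x = 3. Subtract (3)·D = −3x + 24. Remainder: 9.

Q(x) = −5x⁵ + 5x⁴ + 7x³ + x² − x + 3; R(x) = 9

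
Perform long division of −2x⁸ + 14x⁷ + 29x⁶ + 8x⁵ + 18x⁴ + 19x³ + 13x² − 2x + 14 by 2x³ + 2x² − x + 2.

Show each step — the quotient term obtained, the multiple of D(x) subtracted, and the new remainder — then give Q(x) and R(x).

Q(x) = −x⁵ + 8x⁴ + 6x³ + 3x² + x + 4; R(x) = 6

Step 1: lead(−2x⁸ + 14x⁷ + 29x⁶ + 8x⁵ + 18x⁴ + 19x³ + 13x² − 2x + 14) ÷ lead(D) = −2x⁸ ÷ 2x³ = −x⁵. Subtract (−x⁵)·D = −2x⁸ − 2x⁷ + x⁶ − 2x⁵. Remainder: 16x⁷ + 28x⁶ + 10x⁵ + 18x⁴ + 19x³ + 13x² − 2x + 14.
Step 2: lead(16x⁷ + 28x⁶ + 10x⁵ + 18x⁴ + 19x³ + 13x² − 2x + 14) ÷ lead(D) = 16x⁷ ÷ 2x³ = 8x⁴. Subtract (8x⁴)·D = 16x⁷ + 16x⁶ − 8x⁵ + 16x⁴. Remainder: 12x⁶ + 18x⁵ + 2x⁴ + 19x³ + 13x² − 2x + 14.
Step 3: lead(12x⁶ + 18x⁵ + 2x⁴ + 19x³ + 13x² − 2x + 14) ÷ lead(D) = 12x⁶ ÷ 2x³ = 6x³. Subtract (6x³)·D = 12x⁶ + 12x⁵ − 6x⁴ + 12x³. Remainder: 6x⁵ + 8x⁴ + 7x³ + 13x² − 2x + 14.
Step 4: lead(6x⁵ + 8x⁴ + 7x³ + 13x² − 2x + 14) ÷ lead(D) = 6x⁵ ÷ 2x³ = 3x². Subtract (3x²)·D = 6x⁵ + 6x⁴ − 3x³ + 6x². Remainder: 2x⁴ + 10x³ + 7x² − 2x + 14.
Step 5: lead(2x⁴ + 10x³ + 7x² − 2x + 14) ÷ lead(D) = 2x⁴ ÷ 2x³ = x. Subtract (x)·D = 2x⁴ + 2x³ − x² + 2x. Remainder: 8x³ + 8x² − 4x + 14.
Step 6: lead(8x³ + 8x² − 4x + 14) ÷ lead(D) = 8x³ ÷ 2x³ = 4. Subtract (4)·D = 8x³ + 8x² − 4x + 8. Remainder: 6.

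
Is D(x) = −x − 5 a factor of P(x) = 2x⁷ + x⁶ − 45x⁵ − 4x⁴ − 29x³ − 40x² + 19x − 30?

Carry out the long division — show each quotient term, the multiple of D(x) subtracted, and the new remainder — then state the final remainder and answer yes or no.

R(x) = 0, so D(x) is a factor of P(x). yes

Step 1: lead(2x⁷ + x⁶ − 45x⁵ − 4x⁴ − 29x³ − 40x² + 19x − 30) ÷ lead(D) = 2x⁷ ÷ −x = −2x⁶. Subtract (−2x⁶)·D = 2x⁷ + 10x⁶. Remainder: −9x⁶ − 45x⁵ − 4x⁴ − 29x³ − 40x² + 19x − 30.
Step 2: lead(−9x⁶ − 45x⁵ − 4x⁴ − 29x³ − 40x² + 19x − 30) ÷ lead(D) = −9x⁶ ÷ −x = 9x⁵. Subtract (9x⁵)·D = −9x⁶ − 45x⁵. Remainder: −4x⁴ − 29x³ − 40x² + 19x − 30.
Step 3: lead(−4x⁴ − 29x³ − 40x² + 19x − 30) ÷ lead(D) = −4x⁴ ÷ −x = 4x³. Subtract (4x³)·D = −4x⁴ − 20x³. Remainder: −9x³ − 40x² + 19x − 30.
Step 4: lead(−9x³ − 40x² + 19x − 30) ÷ lead(D) = −9x³ ÷ −x = 9x². Subtract (9x²)·D = −9x³ − 45x². Remainder: 5x² + 19x − 30.
Step 5: lead(5x² + 19x − 30) ÷ lead(D) = 5x² ÷ −x = −5x. Subtract (−5x)·D = 5x² + 25x. Remainder: −6x − 30.
Step 6: lead(−6x − 30) ÷ lead(D) = −6x ÷ −x = 6. Subtract (6)·D = −6x − 30. Remainder: 0.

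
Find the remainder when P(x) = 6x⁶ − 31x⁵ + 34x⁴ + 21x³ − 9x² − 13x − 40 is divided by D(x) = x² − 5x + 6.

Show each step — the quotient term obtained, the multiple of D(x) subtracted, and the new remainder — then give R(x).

Step 1: lead(6x⁶ − 31x⁵ + 34x⁴ + 21x³ − 9x² − 13x − 40) ÷ lead(D) = 6x⁶ ÷ x² = 6x⁴. Subtract (6x⁴)·D = 6x⁶ − 30x⁵ + 36x⁴. Remainder: −x⁵ − 2x⁴ + 21x³ − 9x² − 13x − 40.
Step 2: lead(−x⁵ − 2x⁴ + 21x³ − 9x² − 13x − 40) ÷ lead(D) = −x⁵ ÷ x² = −x³. Subtract (−x³)·D = −x⁵ + 5x⁴ − 6x³. Remainder: −7x⁴ + 27x³ − 9x² − 13x − 40.
Step 3: lead(−7x⁴ + 27x³ − 9x² − 13x − 40) ÷ lead(D) = −7x⁴ ÷ x² = −7x². Subtract (−7x²)·D = −7x⁴ + 35x³ − 42x². Remainder: −8x³ + 33x² − 13x − 40.
Step 4: lead(−8x³ + 33x² − 13x − 40) ÷ lead(D) = −8x³ ÷ x² = −8x. Subtract (−8x)·D = −8x³ + 40x² − 48x. Remainder: −7x² + 35x − 40.
Step 5: lead(−7x² + 35x − 40) ÷ lead(D) = −7x² ÷ x² = −7. Subtract (−7)·D = −7x² + 35x − 42. Remainder: 2.

R(x) = 2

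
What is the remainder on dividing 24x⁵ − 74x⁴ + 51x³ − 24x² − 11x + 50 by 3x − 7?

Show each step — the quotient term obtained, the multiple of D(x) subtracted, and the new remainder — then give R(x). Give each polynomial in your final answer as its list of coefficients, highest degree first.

R = [8]

Step 1: lead(24x⁵ − 74x⁴ + 51x³ − 24x² − 11x + 50) ÷ lead(D) = 24x⁵ ÷ 3x = 8x⁴. Subtract (8x⁴)·D = 24x⁵ − 56x⁴. Remainder: −18x⁴ + 51x³ − 24x² − 11x + 50.
Step 2: lead(−18x⁴ + 51x³ − 24x² − 11x + 50) ÷ lead(D) = −18x⁴ ÷ 3x = −6x³. Subtract (−6x³)·D = −18x⁴ + 42x³. Remainder: 9x³ − 24x² − 11x + 50.
Step 3: lead(9x³ − 24x² − 11x + 50) ÷ lead(D) = 9x³ ÷ 3x = 3x². Subtract (3x²)·D = 9x³ − 21x². Remainder: −3x² − 11x + 50.
Step 4: lead(−3x² − 11x + 50) ÷ lead(D) = −3x² ÷ 3x = −x. Subtract (−x)·D = −3x² + 7x. Remainder: −18x + 50.
Step 5: lead(−18x + 50) ÷ lead(D) = −18x ÷ 3x = −6. Subtract (−6)·D = −18x + 42. Remainder: 8.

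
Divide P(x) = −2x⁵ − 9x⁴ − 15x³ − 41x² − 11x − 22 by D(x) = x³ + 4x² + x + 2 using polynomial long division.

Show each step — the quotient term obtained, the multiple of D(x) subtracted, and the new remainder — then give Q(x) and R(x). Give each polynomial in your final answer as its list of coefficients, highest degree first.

Q = [-2, -1, -9]; R = [-4]

Step 1: lead(−2x⁵ − 9x⁴ − 15x³ − 41x² − 11x − 22) ÷ lead(D) = −2x⁵ ÷ x³ = −2x². Subtract (−2x²)·D = −2x⁵ − 8x⁴ − 2x³ − 4x². Remainder: −x⁴ − 13x³ − 37x² − 11x − 22.
Step 2: lead(−x⁴ − 13x³ − 37x² − 11x − 22) ÷ lead(D) = −x⁴ ÷ x³ = −x. Subtract (−x)·D = −x⁴ − 4x³ − x² − 2x. Remainder: −9x³ − 36x² − 9x − 22.
Step 3: lead(−9x³ − 36x² − 9x − 22) ÷ lead(D) = −9x³ ÷ x³ = −9. Subtract (−9)·D = −9x³ − 36x² − 9x − 18. Remainder: −4.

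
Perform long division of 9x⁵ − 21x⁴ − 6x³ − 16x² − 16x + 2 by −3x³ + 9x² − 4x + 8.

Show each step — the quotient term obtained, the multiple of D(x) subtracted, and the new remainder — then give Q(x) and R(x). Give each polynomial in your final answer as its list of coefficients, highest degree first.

Step 1: lead(9x⁵ − 21x⁴ − 6x³ − 16x² − 16x + 2) ÷ lead(D) = 9x⁵ ÷ −3x³ = −3x². Subtract (−3x²)·D = 9x⁵ − 27x⁴ + 12x³ − 24x². Remainder: 6x⁴ − 18x³ + 8x² − 16x + 2.
Step 2: lead(6x⁴ − 18x³ + 8x² − 16x + 2) ÷ lead(D) = 6x⁴ ÷ −3x³ = −2x. Subtract (−2x)·D = 6x⁴ − 18x³ + 8x² − 16x. Remainder: 2.

Q = [-3, -2, 0]; R = [2]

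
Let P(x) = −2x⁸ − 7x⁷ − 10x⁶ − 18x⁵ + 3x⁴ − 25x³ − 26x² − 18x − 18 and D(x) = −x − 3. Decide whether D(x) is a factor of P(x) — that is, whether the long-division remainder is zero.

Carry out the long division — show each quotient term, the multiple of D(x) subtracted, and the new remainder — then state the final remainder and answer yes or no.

R(x) = −9, so D(x) is not a factor of P(x). no

Step 1: lead(−2x⁸ − 7x⁷ − 10x⁶ − 18x⁵ + 3x⁴ − 25x³ − 26x² − 18x − 18) ÷ lead(D) = −2x⁸ ÷ −x = 2x⁷. Subtract (2x⁷)·D = −2x⁸ − 6x⁷. Remainder: −x⁷ − 10x⁶ − 18x⁵ + 3x⁴ − 25x³ − 26x² − 18x − 18.
Step 2: lead(−x⁷ − 10x⁶ − 18x⁵ + 3x⁴ − 25x³ − 26x² − 18x − 18) ÷ lead(D) = −x⁷ ÷ −x = x⁶. Subtract (x⁶)·D = −x⁷ − 3x⁶. Remainder: −7x⁶ − 18x⁵ + 3x⁴ − 25x³ − 26x² − 18x − 18.
Step 3: lead(−7x⁶ − 18x⁵ + 3x⁴ − 25x³ − 26x² − 18x − 18) ÷ lead(D) = −7x⁶ ÷ −x = 7x⁵. Subtract (7x⁵)·D = −7x⁶ − 21x⁵. Remainder: 3x⁵ + 3x⁴ − 25x³ − 26x² − 18x − 18.
Step 4: lead(3x⁵ + 3x⁴ − 25x³ − 26x² − 18x − 18) ÷ lead(D) = 3x⁵ ÷ −x = −3x⁴. Subtract (−3x⁴)·D = 3x⁵ + 9x⁴. Remainder: −6x⁴ − 25x³ − 26x² − 18x − 18.
Step 5: lead(−6x⁴ − 25x³ − 26x² − 18x − 18) ÷ lead(D) = −6x⁴ ÷ −x = 6x³. Subtract (6x³)·D = −6x⁴ − 18x³. Remainder: −7x³ − 26x² − 18x − 18.
Step 6: lead(−7x³ − 26x² − 18x − 18) ÷ lead(D) = −7x³ ÷ −x = 7x². Subtract (7x²)·D = −7x³ − 21x². Remainder: −5x² − 18x − 18.
Step 7: lead(−5x² − 18x − 18) ÷ lead(D) = −5x² ÷ −x = 5x. Subtract (5x)·D = −5x² − 15x. Remainder: −3x − 18.
Step 8: lead(−3x − 18) ÷ lead(D) = −3x ÷ −x = 3. Subtract (3)·D = −3x − 9. Remainder: −9.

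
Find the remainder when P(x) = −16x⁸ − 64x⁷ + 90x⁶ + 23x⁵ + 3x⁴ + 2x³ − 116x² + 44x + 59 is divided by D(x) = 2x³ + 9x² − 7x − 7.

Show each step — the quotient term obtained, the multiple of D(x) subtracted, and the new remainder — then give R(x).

R(x) = 2x − 4

Step 1: lead(−16x⁸ − 64x⁷ + 90x⁶ + 23x⁵ + 3x⁴ + 2x³ − 116x² + 44x + 59) ÷ lead(D) = −16x⁸ ÷ 2x³ = −8x⁵. Subtract (−8x⁵)·D = −16x⁸ − 72x⁷ + 56x⁶ + 56x⁵. Remainder: 8x⁷ + 34x⁶ − 33x⁵ + 3x⁴ + 2x³ − 116x² + 44x + 59.
Step 2: lead(8x⁷ + 34x⁶ − 33x⁵ + 3x⁴ + 2x³ − 116x² + 44x + 59) ÷ lead(D) = 8x⁷ ÷ 2x³ = 4x⁴. Subtract (4x⁴)·D = 8x⁷ + 36x⁶ − 28x⁵ − 28x⁴. Remainder: −2x⁶ − 5x⁵ + 31x⁴ + 2x³ − 116x² + 44x + 59.
Step 3: lead(−2x⁶ − 5x⁵ + 31x⁴ + 2x³ − 116x² + 44x + 59) ÷ lead(D) = −2x⁶ ÷ 2x³ = −x³. Subtract (−x³)·D = −2x⁶ − 9x⁵ + 7x⁴ + 7x³. Remainder: 4x⁵ + 24x⁴ − 5x³ − 116x² + 44x + 59.
Step 4: lead(4x⁵ + 24x⁴ − 5x³ − 116x² + 44x + 59) ÷ lead(D) = 4x⁵ ÷ 2x³ = 2x². Subtract (2x²)·D = 4x⁵ + 18x⁴ − 14x³ − 14x². Remainder: 6x⁴ + 9x³ − 102x² + 44x + 59.
Step 5: lead(6x⁴ + 9x³ − 102x² + 44x + 59) ÷ lead(D) = 6x⁴ ÷ 2x³ = 3x. Subtract (3x)·D = 6x⁴ + 27x³ − 21x² − 21x. Remainder: −18x³ − 81x² + 65x + 59.
Step 6: lead(−18x³ − 81x² + 65x + 59) ÷ lead(D) = −18x³ ÷ 2x³ = −9. Subtract (−9)·D = −18x³ − 81x² + 63x + 63. Remainder: 2x − 4.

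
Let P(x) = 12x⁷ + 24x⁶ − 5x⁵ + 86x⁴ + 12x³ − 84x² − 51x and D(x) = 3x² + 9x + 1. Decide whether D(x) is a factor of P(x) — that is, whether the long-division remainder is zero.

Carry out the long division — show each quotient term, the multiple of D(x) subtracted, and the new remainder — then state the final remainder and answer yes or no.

R(x) = 2x + 5, so D(x) is not a factor of P(x). no

Step 1: lead(12x⁷ + 24x⁶ − 5x⁵ + 86x⁴ + 12x³ − 84x² − 51x) ÷ lead(D) = 12x⁷ ÷ 3x² = 4x⁵. Subtract (4x⁵)·D = 12x⁷ + 36x⁶ + 4x⁵. Remainder: −12x⁶ − 9x⁵ + 86x⁴ + 12x³ − 84x² − 51x.
Step 2: lead(−12x⁶ − 9x⁵ + 86x⁴ + 12x³ − 84x² − 51x) ÷ lead(D) = −12x⁶ ÷ 3x² = −4x⁴. Subtract (−4x⁴)·D = −12x⁶ − 36x⁵ − 4x⁴. Remainder: 27x⁵ + 90x⁴ + 12x³ − 84x² − 51x.
Step 3: lead(27x⁵ + 90x⁴ + 12x³ − 84x² − 51x) ÷ lead(D) = 27x⁵ ÷ 3x² = 9x³. Subtract (9x³)·D = 27x⁵ + 81x⁴ + 9x³. Remainder: 9x⁴ + 3x³ − 84x² − 51x.
Step 4: lead(9x⁴ + 3x³ − 84x² − 51x) ÷ lead(D) = 9x⁴ ÷ 3x² = 3x². Subtract (3x²)·D = 9x⁴ + 27x³ + 3x². Remainder: −24x³ − 87x² − 51x.
Step 5: lead(−24x³ − 87x² − 51x) ÷ lead(D) = −24x³ ÷ 3x² = −8x. Subtract (−8x)·D = −24x³ − 72x² − 8x. Remainder: −15x² − 43x.
Step 6: lead(−15x² − 43x) ÷ lead(D) = −15x² ÷ 3x² = −5. Subtract (−5)·D = −15x² − 45x − 5. Remainder: 2x + 5.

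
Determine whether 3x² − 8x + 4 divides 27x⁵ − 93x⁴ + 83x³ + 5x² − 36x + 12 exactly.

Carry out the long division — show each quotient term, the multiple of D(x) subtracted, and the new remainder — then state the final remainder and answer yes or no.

R(x) = 0, so D(x) is a factor of P(x). yes

Step 1: lead(27x⁵ − 93x⁴ + 83x³ + 5x² − 36x + 12) ÷ lead(D) = 27x⁵ ÷ 3x² = 9x³. Subtract (9x³)·D = 27x⁵ − 72x⁴ + 36x³. Remainder: −21x⁴ + 47x³ + 5x² − 36x + 12.
Step 2: lead(−21x⁴ + 47x³ + 5x² − 36x + 12) ÷ lead(D) = −21x⁴ ÷ 3x² = −7x². Subtract (−7x²)·D = −21x⁴ + 56x³ − 28x². Remainder: −9x³ + 33x² − 36x + 12.
Step 3: lead(−9x³ + 33x² − 36x + 12) ÷ lead(D) = −9x³ ÷ 3x² = −3x. Subtract (−3x)·D = −9x³ + 24x² − 12x. Remainder: 9x² − 24x + 12.
Step 4: lead(9x² − 24x + 12) ÷ lead(D) = 9x² ÷ 3x² = 3. Subtract (3)·D = 9x² − 24x + 12. Remainder: 0.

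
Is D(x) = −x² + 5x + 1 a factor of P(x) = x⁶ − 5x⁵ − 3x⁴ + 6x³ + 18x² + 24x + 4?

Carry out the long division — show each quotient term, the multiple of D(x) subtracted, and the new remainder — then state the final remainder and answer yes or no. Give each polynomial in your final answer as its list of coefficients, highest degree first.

Step 1: lead(x⁶ − 5x⁵ − 3x⁴ + 6x³ + 18x² + 24x + 4) ÷ lead(D) = x⁶ ÷ −x² = −x⁴. Subtract (−x⁴)·D = x⁶ − 5x⁵ − x⁴. Remainder: −2x⁴ + 6x³ + 18x² + 24x + 4.
Step 2: lead(−2x⁴ + 6x³ + 18x² + 24x + 4) ÷ lead(D) = −2x⁴ ÷ −x² = 2x². Subtract (2x²)·D = −2x⁴ + 10x³ + 2x². Remainder: −4x³ + 16x² + 24x + 4.
Step 3: lead(−4x³ + 16x² + 24x + 4) ÷ lead(D) = −4x³ ÷ −x² = 4x. Subtract (4x)·D = −4x³ + 20x² + 4x. Remainder: −4x² + 20x + 4.
Step 4: lead(−4x² + 20x + 4) ÷ lead(D) = −4x² ÷ −x² = 4. Subtract (4)·D = −4x² + 20x + 4. Remainder: 0.

R = [0], so D(x) is a factor of P(x). yes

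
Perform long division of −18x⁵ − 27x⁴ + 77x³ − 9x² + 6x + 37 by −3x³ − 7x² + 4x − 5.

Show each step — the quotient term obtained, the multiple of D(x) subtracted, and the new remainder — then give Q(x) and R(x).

Step 1: lead(−18x⁵ − 27x⁴ + 77x³ − 9x² + 6x + 37) ÷ lead(D) = −18x⁵ ÷ −3x³ = 6x². Subtract (6x²)·D = −18x⁵ − 42x⁴ + 24x³ − 30x². Remainder: 15x⁴ + 53x³ + 21x² + 6x + 37.
Step 2: lead(15x⁴ + 53x³ + 21x² + 6x + 37) ÷ lead(D) = 15x⁴ ÷ −3x³ = −5x. Subtract (−5x)·D = 15x⁴ + 35x³ − 20x² + 25x. Remainder: 18x³ + 41x² − 19x + 37.
Step 3: lead(18x³ + 41x² − 19x + 37) ÷ lead(D) = 18x³ ÷ −3x³ = −6. Subtract (−6)·D = 18x³ + 42x² − 24x + 30. Remainder: −x² + 5x + 7.

Q(x) = 6x² − 5x − 6; R(x) = −x² + 5x + 7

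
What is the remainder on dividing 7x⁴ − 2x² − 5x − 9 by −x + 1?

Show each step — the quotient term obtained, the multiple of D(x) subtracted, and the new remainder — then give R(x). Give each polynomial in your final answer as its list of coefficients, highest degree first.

R = [-9]

Step 1: lead(7x⁴ − 2x² − 5x − 9) ÷ lead(D) = 7x⁴ ÷ −x = −7x³. Subtract (−7x³)·D = 7x⁴ − 7x³. Remainder: 7x³ − 2x² − 5x − 9.
Step 2: lead(7x³ − 2x² − 5x − 9) ÷ lead(D) = 7x³ ÷ −x = −7x². Subtract (−7x²)·D = 7x³ − 7x². Remainder: 5x² − 5x − 9.
Step 3: lead(5x² − 5x − 9) ÷ lead(D) = 5x² ÷ −x = −5x. Subtract (−5x)·D = 5x² − 5x. Remainder: −9.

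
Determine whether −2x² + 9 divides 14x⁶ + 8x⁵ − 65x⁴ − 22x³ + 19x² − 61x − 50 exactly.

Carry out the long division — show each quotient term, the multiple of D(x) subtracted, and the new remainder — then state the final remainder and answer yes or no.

Step 1: lead(14x⁶ + 8x⁵ − 65x⁴ − 22x³ + 19x² − 61x − 50) ÷ lead(D) = 14x⁶ ÷ −2x² = −7x⁴. Subtract (−7x⁴)·D = 14x⁶ − 63x⁴. Remainder: 8x⁵ − 2x⁴ − 22x³ + 19x² − 61x − 50.
Step 2: lead(8x⁵ − 2x⁴ − 22x³ + 19x² − 61x − 50) ÷ lead(D) = 8x⁵ ÷ −2x² = −4x³. Subtract (−4x³)·D = 8x⁵ − 36x³. Remainder: −2x⁴ + 14x³ + 19x² − 61x − 50.
Step 3: lead(−2x⁴ + 14x³ + 19x² − 61x − 50) ÷ lead(D) = −2x⁴ ÷ −2x² = x². Subtract (x²)·D = −2x⁴ + 9x². Remainder: 14x³ + 10x² − 61x − 50.
Step 4: lead(14x³ + 10x² − 61x − 50) ÷ lead(D) = 14x³ ÷ −2x² = −7x. Subtract (−7x)·D = 14x³ − 63x. Remainder: 10x² + 2x − 50.
Step 5: lead(10x² + 2x − 50) ÷ lead(D) = 10x² ÷ −2x² = −5. Subtract (−5)·D = 10x² − 45. Remainder: 2x − 5.

R(x) = 2x − 5, so D(x) is not a factor of P(x). no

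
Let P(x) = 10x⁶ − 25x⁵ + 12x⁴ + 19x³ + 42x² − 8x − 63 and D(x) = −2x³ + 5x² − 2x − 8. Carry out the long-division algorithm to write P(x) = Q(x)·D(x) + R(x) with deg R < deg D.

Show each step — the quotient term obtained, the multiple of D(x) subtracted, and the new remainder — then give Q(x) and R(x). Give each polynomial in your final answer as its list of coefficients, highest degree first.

Q = [-5, 0, -1, 8]; R = [1]

Step 1: lead(10x⁶ − 25x⁵ + 12x⁴ + 19x³ + 42x² − 8x − 63) ÷ lead(D) = 10x⁶ ÷ −2x³ = −5x³. Subtract (−5x³)·D = 10x⁶ − 25x⁵ + 10x⁴ + 40x³. Remainder: 2x⁴ − 21x³ + 42x² − 8x − 63.
Step 2: lead(2x⁴ − 21x³ + 42x² − 8x − 63) ÷ lead(D) = 2x⁴ ÷ −2x³ = −x. Subtract (−x)·D = 2x⁴ − 5x³ + 2x² + 8x. Remainder: −16x³ + 40x² − 16x − 63.
Step 3: lead(−16x³ + 40x² − 16x − 63) ÷ lead(D) = −16x³ ÷ −2x³ = 8. Subtract (8)·D = −16x³ + 40x² − 16x − 64. Remainder: 1.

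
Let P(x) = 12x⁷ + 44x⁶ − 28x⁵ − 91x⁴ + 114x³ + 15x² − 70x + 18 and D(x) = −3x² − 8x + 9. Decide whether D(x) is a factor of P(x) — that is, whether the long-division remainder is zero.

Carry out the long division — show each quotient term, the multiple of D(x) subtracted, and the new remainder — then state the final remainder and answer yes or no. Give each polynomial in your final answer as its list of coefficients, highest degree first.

R = [0], so D(x) is a factor of P(x). yes

Step 1: lead(12x⁷ + 44x⁶ − 28x⁵ − 91x⁴ + 114x³ + 15x² − 70x + 18) ÷ lead(D) = 12x⁷ ÷ −3x² = −4x⁵. Subtract (−4x⁵)·D = 12x⁷ + 32x⁶ − 36x⁵. Remainder: 12x⁶ + 8x⁵ − 91x⁴ + 114x³ + 15x² − 70x + 18.
Step 2: lead(12x⁶ + 8x⁵ − 91x⁴ + 114x³ + 15x² − 70x + 18) ÷ lead(D) = 12x⁶ ÷ −3x² = −4x⁴. Subtract (−4x⁴)·D = 12x⁶ + 32x⁵ − 36x⁴. Remainder: −24x⁵ − 55x⁴ + 114x³ + 15x² − 70x + 18.
Step 3: lead(−24x⁵ − 55x⁴ + 114x³ + 15x² − 70x + 18) ÷ lead(D) = −24x⁵ ÷ −3x² = 8x³. Subtract (8x³)·D = −24x⁵ − 64x⁴ + 72x³. Remainder: 9x⁴ + 42x³ + 15x² − 70x + 18.
Step 4: lead(9x⁴ + 42x³ + 15x² − 70x + 18) ÷ lead(D) = 9x⁴ ÷ −3x² = −3x². Subtract (−3x²)·D = 9x⁴ + 24x³ − 27x². Remainder: 18x³ + 42x² − 70x + 18.
Step 5: lead(18x³ + 42x² − 70x + 18) ÷ lead(D) = 18x³ ÷ −3x² = −6x. Subtract (−6x)·D = 18x³ + 48x² − 54x. Remainder: −6x² − 16x + 18.
Step 6: lead(−6x² − 16x + 18) ÷ lead(D) = −6x² ÷ −3x² = 2. Subtract (2)·D = −6x² − 16x + 18. Remainder: 0.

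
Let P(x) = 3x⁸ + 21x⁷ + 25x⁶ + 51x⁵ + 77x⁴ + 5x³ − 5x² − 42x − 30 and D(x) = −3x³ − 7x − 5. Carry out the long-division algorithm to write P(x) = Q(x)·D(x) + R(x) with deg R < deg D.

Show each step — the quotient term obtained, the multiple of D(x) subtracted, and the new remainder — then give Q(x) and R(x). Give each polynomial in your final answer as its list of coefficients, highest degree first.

Step 1: lead(3x⁸ + 21x⁷ + 25x⁶ + 51x⁵ + 77x⁴ + 5x³ − 5x² − 42x − 30) ÷ lead(D) = 3x⁸ ÷ −3x³ = −x⁵. Subtract (−x⁵)·D = 3x⁸ + 7x⁶ + 5x⁵. Remainder: 21x⁷ + 18x⁶ + 46x⁵ + 77x⁴ + 5x³ − 5x² − 42x − 30.
Step 2: lead(21x⁷ + 18x⁶ + 46x⁵ + 77x⁴ + 5x³ − 5x² − 42x − 30) ÷ lead(D) = 21x⁷ ÷ −3x³ = −7x⁴. Subtract (−7x⁴)·D = 21x⁷ + 49x⁵ + 35x⁴. Remainder: 18x⁶ − 3x⁵ + 42x⁴ + 5x³ − 5x² − 42x − 30.
Step 3: lead(18x⁶ − 3x⁵ + 42x⁴ + 5x³ − 5x² − 42x − 30) ÷ lead(D) = 18x⁶ ÷ −3x³ = −6x³. Subtract (−6x³)·D = 18x⁶ + 42x⁴ + 30x³. Remainder: −3x⁵ − 25x³ − 5x² − 42x − 30.
Step 4: lead(−3x⁵ − 25x³ − 5x² − 42x − 30) ÷ lead(D) = −3x⁵ ÷ −3x³ = x². Subtract (x²)·D = −3x⁵ − 7x³ − 5x². Remainder: −18x³ − 42x − 30.
Step 5: lead(−18x³ − 42x − 30) ÷ lead(D) = −18x³ ÷ −3x³ = 6. Subtract (6)·D = −18x³ − 42x − 30. Remainder: 0.

Q = [-1, -7, -6, 1, 0, 6]; R = [0]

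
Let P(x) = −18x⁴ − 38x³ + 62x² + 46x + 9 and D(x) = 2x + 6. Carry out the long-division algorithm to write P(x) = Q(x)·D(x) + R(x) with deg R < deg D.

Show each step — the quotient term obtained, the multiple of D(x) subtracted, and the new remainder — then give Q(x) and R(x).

Q(x) = −9x³ + 8x² + 7x + 2; R(x) = −3

Step 1: lead(−18x⁴ − 38x³ + 62x² + 46x + 9) ÷ lead(D) = −18x⁴ ÷ 2x = −9x³. Subtract (−9x³)·D = −18x⁴ − 54x³. Remainder: 16x³ + 62x² + 46x + 9.
Step 2: lead(16x³ + 62x² + 46x + 9) ÷ lead(D) = 16x³ ÷ 2x = 8x². Subtract (8x²)·D = 16x³ + 48x². Remainder: 14x² + 46x + 9.
Step 3: lead(14x² + 46x + 9) ÷ lead(D) = 14x² ÷ 2x = 7x. Subtract (7x)·D = 14x² + 42x. Remainder: 4x + 9.
Step 4: lead(4x + 9) ÷ lead(D) = 4x ÷ 2x = 2. Subtract (2)·D = 4x + 12. Remainder: −3.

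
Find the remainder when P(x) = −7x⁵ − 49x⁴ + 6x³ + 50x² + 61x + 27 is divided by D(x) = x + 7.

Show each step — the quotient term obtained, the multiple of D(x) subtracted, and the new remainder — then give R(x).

Step 1: lead(−7x⁵ − 49x⁴ + 6x³ + 50x² + 61x + 27) ÷ lead(D) = −7x⁵ ÷ x = −7x⁴. Subtract (−7x⁴)·D = −7x⁵ − 49x⁴. Remainder: 6x³ + 50x² + 61x + 27.
Step 2: lead(6x³ + 50x² + 61x + 27) ÷ lead(D) = 6x³ ÷ x = 6x². Subtract (6x²)·D = 6x³ + 42x². Remainder: 8x² + 61x + 27.
Step 3: lead(8x² + 61x + 27) ÷ lead(D) = 8x² ÷ x = 8x. Subtract (8x)·D = 8x² + 56x. Remainder: 5x + 27.
Step 4: lead(5x + 27) ÷ lead(D) = 5x ÷ x = 5. Subtract (5)·D = 5x + 35. Remainder: −8.

R(x) = −8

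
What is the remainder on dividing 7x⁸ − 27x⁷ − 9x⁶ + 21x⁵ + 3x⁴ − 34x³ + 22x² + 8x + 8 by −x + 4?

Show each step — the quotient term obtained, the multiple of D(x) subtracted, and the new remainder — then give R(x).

Step 1: lead(7x⁸ − 27x⁷ − 9x⁶ + 21x⁵ + 3x⁴ − 34x³ + 22x² + 8x + 8) ÷ lead(D) = 7x⁸ ÷ −x = −7x⁷. Subtract (−7x⁷)·D = 7x⁸ − 28x⁷. Remainder: x⁷ − 9x⁶ + 21x⁵ + 3x⁴ − 34x³ + 22x² + 8x + 8.
Step 2: lead(x⁷ − 9x⁶ + 21x⁵ + 3x⁴ − 34x³ + 22x² + 8x + 8) ÷ lead(D) = x⁷ ÷ −x = −x⁶. Subtract (−x⁶)·D = x⁷ − 4x⁶. Remainder: −5x⁶ + 21x⁵ + 3x⁴ − 34x³ + 22x² + 8x + 8.
Step 3: lead(−5x⁶ + 21x⁵ + 3x⁴ − 34x³ + 22x² + 8x + 8) ÷ lead(D) = −5x⁶ ÷ −x = 5x⁵. Subtract (5x⁵)·D = −5x⁶ + 20x⁵. Remainder: x⁵ + 3x⁴ − 34x³ + 22x² + 8x + 8.
Step 4: lead(x⁵ + 3x⁴ − 34x³ + 22x² + 8x + 8) ÷ lead(D) = x⁵ ÷ −x = −x⁴. Subtract (−x⁴)·D = x⁵ − 4x⁴. Remainder: 7x⁴ − 34x³ + 22x² + 8x + 8.
Step 5: lead(7x⁴ − 34x³ + 22x² + 8x + 8) ÷ lead(D) = 7x⁴ ÷ −x = −7x³. Subtract (−7x³)·D = 7x⁴ − 28x³. Remainder: −6x³ + 22x² + 8x + 8.
Step 6: lead(−6x³ + 22x² + 8x + 8) ÷ lead(D) = −6x³ ÷ −x = 6x². Subtract (6x²)·D = −6x³ + 24x². Remainder: −2x² + 8x + 8.
Step 7: lead(−2x² + 8x + 8) ÷ lead(D) = −2x² ÷ −x = 2x. Subtract (2x)·D = −2x² + 8x. Remainder: 8.

R(x) = 8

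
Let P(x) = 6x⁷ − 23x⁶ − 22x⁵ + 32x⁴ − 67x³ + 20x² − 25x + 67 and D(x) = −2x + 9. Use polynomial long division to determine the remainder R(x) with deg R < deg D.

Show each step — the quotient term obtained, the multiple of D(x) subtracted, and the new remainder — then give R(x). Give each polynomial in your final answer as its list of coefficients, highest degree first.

Step 1: lead(6x⁷ − 23x⁶ − 22x⁵ + 32x⁴ − 67x³ + 20x² − 25x + 67) ÷ lead(D) = 6x⁷ ÷ −2x = −3x⁶. Subtract (−3x⁶)·D = 6x⁷ − 27x⁶. Remainder: 4x⁶ − 22x⁵ + 32x⁴ − 67x³ + 20x² − 25x + 67.
Step 2: lead(4x⁶ − 22x⁵ + 32x⁴ − 67x³ + 20x² − 25x + 67) ÷ lead(D) = 4x⁶ ÷ −2x = −2x⁵. Subtract (−2x⁵)·D = 4x⁶ − 18x⁵. Remainder: −4x⁵ + 32x⁴ − 67x³ + 20x² − 25x + 67.
Step 3: lead(−4x⁵ + 32x⁴ − 67x³ + 20x² − 25x + 67) ÷ lead(D) = −4x⁵ ÷ −2x = 2x⁴. Subtract (2x⁴)·D = −4x⁵ + 18x⁴. Remainder: 14x⁴ − 67x³ + 20x² − 25x + 67.
Step 4: lead(14x⁴ − 67x³ + 20x² − 25x + 67) ÷ lead(D) = 14x⁴ ÷ −2x = −7x³. Subtract (−7x³)·D = 14x⁴ − 63x³. Remainder: −4x³ + 20x² − 25x + 67.
Step 5: lead(−4x³ + 20x² − 25x + 67) ÷ lead(D) = −4x³ ÷ −2x = 2x². Subtract (2x²)·D = −4x³ + 18x². Remainder: 2x² − 25x + 67.
Step 6: lead(2x² − 25x + 67) ÷ lead(D) = 2x² ÷ −2x = −x. Subtract (−x)·D = 2x² − 9x. Remainder: −16x + 67.
Step 7: lead(−16x + 67) ÷ lead(D) = −16x ÷ −2x = 8. Subtract (8)·D = −16x + 72. Remainder: −5.

R = [-5]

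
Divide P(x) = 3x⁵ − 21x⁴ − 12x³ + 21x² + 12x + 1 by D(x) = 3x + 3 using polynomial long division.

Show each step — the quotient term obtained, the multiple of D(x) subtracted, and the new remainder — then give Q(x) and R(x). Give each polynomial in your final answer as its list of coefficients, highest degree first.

Step 1: lead(3x⁵ − 21x⁴ − 12x³ + 21x² + 12x + 1) ÷ lead(D) = 3x⁵ ÷ 3x = x⁴. Subtract (x⁴)·D = 3x⁵ + 3x⁴. Remainder: −24x⁴ − 12x³ + 21x² + 12x + 1.
Step 2: lead(−24x⁴ − 12x³ + 21x² + 12x + 1) ÷ lead(D) = −24x⁴ ÷ 3x = −8x³. Subtract (−8x³)·D = −24x⁴ − 24x³. Remainder: 12x³ + 21x² + 12x + 1.
Step 3: lead(12x³ + 21x² + 12x + 1) ÷ lead(D) = 12x³ ÷ 3x = 4x². Subtract (4x²)·D = 12x³ + 12x². Remainder: 9x² + 12x + 1.
Step 4: lead(9x² + 12x + 1) ÷ lead(D) = 9x² ÷ 3x = 3x. Subtract (3x)·D = 9x² + 9x. Remainder: 3x + 1.
Step 5: lead(3x + 1) ÷ lead(D) = 3x ÷ 3x = 1. Subtract (1)·D = 3x + 3. Remainder: −2.

Q = [1, -8, 4, 3, 1]; R = [-2]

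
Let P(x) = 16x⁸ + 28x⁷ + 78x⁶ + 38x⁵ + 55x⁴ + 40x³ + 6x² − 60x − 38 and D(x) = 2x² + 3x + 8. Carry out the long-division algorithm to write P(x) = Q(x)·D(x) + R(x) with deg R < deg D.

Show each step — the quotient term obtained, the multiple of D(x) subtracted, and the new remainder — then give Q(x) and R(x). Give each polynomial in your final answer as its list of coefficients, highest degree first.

Q = [8, 2, 4, 5, 4, -6, -4]; R = [-6]

Step 1: lead(16x⁸ + 28x⁷ + 78x⁶ + 38x⁵ + 55x⁴ + 40x³ + 6x² − 60x − 38) ÷ lead(D) = 16x⁸ ÷ 2x² = 8x⁶. Subtract (8x⁶)·D = 16x⁸ + 24x⁷ + 64x⁶. Remainder: 4x⁷ + 14x⁶ + 38x⁵ + 55x⁴ + 40x³ + 6x² − 60x − 38.
Step 2: lead(4x⁷ + 14x⁶ + 38x⁵ + 55x⁴ + 40x³ + 6x² − 60x − 38) ÷ lead(D) = 4x⁷ ÷ 2x² = 2x⁵. Subtract (2x⁵)·D = 4x⁷ + 6x⁶ + 16x⁵. Remainder: 8x⁶ + 22x⁵ + 55x⁴ + 40x³ + 6x² − 60x − 38.
Step 3: lead(8x⁶ + 22x⁵ + 55x⁴ + 40x³ + 6x² − 60x − 38) ÷ lead(D) = 8x⁶ ÷ 2x² = 4x⁴. Subtract (4x⁴)·D = 8x⁶ + 12x⁵ + 32x⁴. Remainder: 10x⁵ + 23x⁴ + 40x³ + 6x² − 60x − 38.
Step 4: lead(10x⁵ + 23x⁴ + 40x³ + 6x² − 60x − 38) ÷ lead(D) = 10x⁵ ÷ 2x² = 5x³. Subtract (5x³)·D = 10x⁵ + 15x⁴ + 40x³. Remainder: 8x⁴ + 6x² − 60x − 38.
Step 5: lead(8x⁴ + 6x² − 60x − 38) ÷ lead(D) = 8x⁴ ÷ 2x² = 4x². Subtract (4x²)·D = 8x⁴ + 12x³ + 32x². Remainder: −12x³ − 26x² − 60x − 38.
Step 6: lead(−12x³ − 26x² − 60x − 38) ÷ lead(D) = −12x³ ÷ 2x² = −6x. Subtract (−6x)·D = −12x³ − 18x² − 48x. Remainder: −8x² − 12x − 38.
Step 7: lead(−8x² − 12x − 38) ÷ lead(D) = −8x² ÷ 2x² = −4. Subtract (−4)·D = −8x² − 12x − 32. Remainder: −6.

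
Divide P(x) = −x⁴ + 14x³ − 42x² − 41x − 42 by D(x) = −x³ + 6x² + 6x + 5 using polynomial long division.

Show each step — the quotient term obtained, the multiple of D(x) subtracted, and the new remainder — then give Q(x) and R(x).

Q(x) = x − 8; R(x) = 2x − 2

Step 1: lead(−x⁴ + 14x³ − 42x² − 41x − 42) ÷ lead(D) = −x⁴ ÷ −x³ = x. Subtract (x)·D = −x⁴ + 6x³ + 6x² + 5x. Remainder: 8x³ − 48x² − 46x − 42.
Step 2: lead(8x³ − 48x² − 46x − 42) ÷ lead(D) = 8x³ ÷ −x³ = −8. Subtract (−8)·D = 8x³ − 48x² − 48x − 40. Remainder: 2x − 2.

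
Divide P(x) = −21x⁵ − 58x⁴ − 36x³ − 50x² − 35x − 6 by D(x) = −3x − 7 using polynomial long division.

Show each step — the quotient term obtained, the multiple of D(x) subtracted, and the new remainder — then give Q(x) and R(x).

Q(x) = 7x⁴ + 3x³ + 5x² + 5x; R(x) = −6

Step 1: lead(−21x⁵ − 58x⁴ − 36x³ − 50x² − 35x − 6) ÷ lead(D) = −21x⁵ ÷ −3x = 7x⁴. Subtract (7x⁴)·D = −21x⁵ − 49x⁴. Remainder: −9x⁴ − 36x³ − 50x² − 35x − 6.
Step 2: lead(−9x⁴ − 36x³ − 50x² − 35x − 6) ÷ lead(D) = −9x⁴ ÷ −3x = 3x³. Subtract (3x³)·D = −9x⁴ − 21x³. Remainder: −15x³ − 50x² − 35x − 6.
Step 3: lead(−15x³ − 50x² − 35x − 6) ÷ lead(D) = −15x³ ÷ −3x = 5x². Subtract (5x²)·D = −15x³ − 35x². Remainder: −15x² − 35x − 6.
Step 4: lead(−15x² − 35x − 6) ÷ lead(D) = −15x² ÷ −3x = 5x. Subtract (5x)·D = −15x² − 35x. Remainder: −6.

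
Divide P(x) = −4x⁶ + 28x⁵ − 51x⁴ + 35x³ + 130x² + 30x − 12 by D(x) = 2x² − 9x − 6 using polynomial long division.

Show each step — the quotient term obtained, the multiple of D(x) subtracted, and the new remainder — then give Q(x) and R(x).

Q(x) = −2x⁴ + 5x³ − 9x² − 8x + 2; R(x) = 0

Step 1: lead(−4x⁶ + 28x⁵ − 51x⁴ + 35x³ + 130x² + 30x − 12) ÷ lead(D) = −4x⁶ ÷ 2x² = −2x⁴. Subtract (−2x⁴)·D = −4x⁶ + 18x⁵ + 12x⁴. Remainder: 10x⁵ − 63x⁴ + 35x³ + 130x² + 30x − 12.
Step 2: lead(10x⁵ − 63x⁴ + 35x³ + 130x² + 30x − 12) ÷ lead(D) = 10x⁵ ÷ 2x² = 5x³. Subtract (5x³)·D = 10x⁵ − 45x⁴ − 30x³. Remainder: −18x⁴ + 65x³ + 130x² + 30x − 12.
Step 3: lead(−18x⁴ + 65x³ + 130x² + 30x − 12) ÷ lead(D) = −18x⁴ ÷ 2x² = −9x². Subtract (−9x²)·D = −18x⁴ + 81x³ + 54x². Remainder: −16x³ + 76x² + 30x − 12.
Step 4: lead(−16x³ + 76x² + 30x − 12) ÷ lead(D) = −16x³ ÷ 2x² = −8x. Subtract (−8x)·D = −16x³ + 72x² + 48x. Remainder: 4x² − 18x − 12.
Step 5: lead(4x² − 18x − 12) ÷ lead(D) = 4x² ÷ 2x² = 2. Subtract (2)·D = 4x² − 18x − 12. Remainder: 0.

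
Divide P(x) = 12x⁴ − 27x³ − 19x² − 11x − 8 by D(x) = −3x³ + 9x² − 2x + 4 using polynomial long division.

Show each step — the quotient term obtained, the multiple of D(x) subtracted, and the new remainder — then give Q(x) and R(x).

Q(x) = −4x − 3; R(x) = −x + 4

Step 1: lead(12x⁴ − 27x³ − 19x² − 11x − 8) ÷ lead(D) = 12x⁴ ÷ −3x³ = −4x. Subtract (−4x)·D = 12x⁴ − 36x³ + 8x² − 16x. Remainder: 9x³ − 27x² + 5x − 8.
Step 2: lead(9x³ − 27x² + 5x − 8) ÷ lead(D) = 9x³ ÷ −3x³ = −3. Subtract (−3)·D = 9x³ − 27x² + 6x − 12. Remainder: −x + 4.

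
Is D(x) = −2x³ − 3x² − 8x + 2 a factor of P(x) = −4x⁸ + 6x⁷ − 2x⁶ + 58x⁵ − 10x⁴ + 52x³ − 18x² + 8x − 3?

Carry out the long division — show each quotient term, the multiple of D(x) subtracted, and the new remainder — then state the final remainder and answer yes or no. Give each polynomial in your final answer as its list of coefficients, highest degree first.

Step 1: lead(−4x⁸ + 6x⁷ − 2x⁶ + 58x⁵ − 10x⁴ + 52x³ − 18x² + 8x − 3) ÷ lead(D) = −4x⁸ ÷ −2x³ = 2x⁵. Subtract (2x⁵)·D = −4x⁸ − 6x⁷ − 16x⁶ + 4x⁵. Remainder: 12x⁷ + 14x⁶ + 54x⁵ − 10x⁴ + 52x³ − 18x² + 8x − 3.
Step 2: lead(12x⁷ + 14x⁶ + 54x⁵ − 10x⁴ + 52x³ − 18x² + 8x − 3) ÷ lead(D) = 12x⁷ ÷ −2x³ = −6x⁴. Subtract (−6x⁴)·D = 12x⁷ + 18x⁶ + 48x⁵ − 12x⁴. Remainder: −4x⁶ + 6x⁵ + 2x⁴ + 52x³ − 18x² + 8x − 3.
Step 3: lead(−4x⁶ + 6x⁵ + 2x⁴ + 52x³ − 18x² + 8x − 3) ÷ lead(D) = −4x⁶ ÷ −2x³ = 2x³. Subtract (2x³)·D = −4x⁶ − 6x⁵ − 16x⁴ + 4x³. Remainder: 12x⁵ + 18x⁴ + 48x³ − 18x² + 8x − 3.
Step 4: lead(12x⁵ + 18x⁴ + 48x³ − 18x² + 8x − 3) ÷ lead(D) = 12x⁵ ÷ −2x³ = −6x². Subtract (−6x²)·D = 12x⁵ + 18x⁴ + 48x³ − 12x². Remainder: −6x² + 8x − 3.

R = [-6, 8, -3], so D(x) is not a factor of P(x). no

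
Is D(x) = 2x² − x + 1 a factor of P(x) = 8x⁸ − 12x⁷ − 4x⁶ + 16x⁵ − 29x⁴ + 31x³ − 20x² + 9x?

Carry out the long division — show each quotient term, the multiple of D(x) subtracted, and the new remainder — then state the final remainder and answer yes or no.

Step 1: lead(8x⁸ − 12x⁷ − 4x⁶ + 16x⁵ − 29x⁴ + 31x³ − 20x² + 9x) ÷ lead(D) = 8x⁸ ÷ 2x² = 4x⁶. Subtract (4x⁶)·D = 8x⁸ − 4x⁷ + 4x⁶. Remainder: −8x⁷ − 8x⁶ + 16x⁵ − 29x⁴ + 31x³ − 20x² + 9x.
Step 2: lead(−8x⁷ − 8x⁶ + 16x⁵ − 29x⁴ + 31x³ − 20x² + 9x) ÷ lead(D) = −8x⁷ ÷ 2x² = −4x⁵. Subtract (−4x⁵)·D = −8x⁷ + 4x⁶ − 4x⁵. Remainder: −12x⁶ + 20x⁵ − 29x⁴ + 31x³ − 20x² + 9x.
Step 3: lead(−12x⁶ + 20x⁵ − 29x⁴ + 31x³ − 20x² + 9x) ÷ lead(D) = −12x⁶ ÷ 2x² = −6x⁴. Subtract (−6x⁴)·D = −12x⁶ + 6x⁵ − 6x⁴. Remainder: 14x⁵ − 23x⁴ + 31x³ − 20x² + 9x.
Step 4: lead(14x⁵ − 23x⁴ + 31x³ − 20x² + 9x) ÷ lead(D) = 14x⁵ ÷ 2x² = 7x³. Subtract (7x³)·D = 14x⁵ − 7x⁴ + 7x³. Remainder: −16x⁴ + 24x³ − 20x² + 9x.
Step 5: lead(−16x⁴ + 24x³ − 20x² + 9x) ÷ lead(D) = −16x⁴ ÷ 2x² = −8x². Subtract (−8x²)·D = −16x⁴ + 8x³ − 8x². Remainder: 16x³ − 12x² + 9x.
Step 6: lead(16x³ − 12x² + 9x) ÷ lead(D) = 16x³ ÷ 2x² = 8x. Subtract (8x)·D = 16x³ − 8x² + 8x. Remainder: −4x² + x.
Step 7: lead(−4x² + x) ÷ lead(D) = −4x² ÷ 2x² = −2. Subtract (−2)·D = −4x² + 2x − 2. Remainder: −x + 2.

R(x) = −x + 2, so D(x) is not a factor of P(x). no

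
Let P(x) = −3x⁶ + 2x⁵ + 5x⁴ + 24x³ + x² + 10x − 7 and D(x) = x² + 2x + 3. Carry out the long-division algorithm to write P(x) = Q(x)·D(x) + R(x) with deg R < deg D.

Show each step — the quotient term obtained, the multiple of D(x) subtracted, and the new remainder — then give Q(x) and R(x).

Step 1: lead(−3x⁶ + 2x⁵ + 5x⁴ + 24x³ + x² + 10x − 7) ÷ lead(D) = −3x⁶ ÷ x² = −3x⁴. Subtract (−3x⁴)·D = −3x⁶ − 6x⁵ − 9x⁴. Remainder: 8x⁵ + 14x⁴ + 24x³ + x² + 10x − 7.
Step 2: lead(8x⁵ + 14x⁴ + 24x³ + x² + 10x − 7) ÷ lead(D) = 8x⁵ ÷ x² = 8x³. Subtract (8x³)·D = 8x⁵ + 16x⁴ + 24x³. Remainder: −2x⁴ + x² + 10x − 7.
Step 3: lead(−2x⁴ + x² + 10x − 7) ÷ lead(D) = −2x⁴ ÷ x² = −2x². Subtract (−2x²)·D = −2x⁴ − 4x³ − 6x². Remainder: 4x³ + 7x² + 10x − 7.
Step 4: lead(4x³ + 7x² + 10x − 7) ÷ lead(D) = 4x³ ÷ x² = 4x. Subtract (4x)·D = 4x³ + 8x² + 12x. Remainder: −x² − 2x − 7.
Step 5: lead(−x² − 2x − 7) ÷ lead(D) = −x² ÷ x² = −1. Subtract (−1)·D = −x² − 2x − 3. Remainder: −4.

Q(x) = −3x⁴ + 8x³ − 2x² + 4x − 1; R(x) = −4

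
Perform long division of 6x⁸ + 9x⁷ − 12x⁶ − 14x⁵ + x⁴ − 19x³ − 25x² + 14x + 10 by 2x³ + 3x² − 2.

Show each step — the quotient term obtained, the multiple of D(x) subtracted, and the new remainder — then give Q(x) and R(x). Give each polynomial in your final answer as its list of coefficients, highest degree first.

Q = [3, 0, -6, 5, -7, -5]; R = [0]

Step 1: lead(6x⁸ + 9x⁷ − 12x⁶ − 14x⁵ + x⁴ − 19x³ − 25x² + 14x + 10) ÷ lead(D) = 6x⁸ ÷ 2x³ = 3x⁵. Subtract (3x⁵)·D = 6x⁸ + 9x⁷ − 6x⁵. Remainder: −12x⁶ − 8x⁵ + x⁴ − 19x³ − 25x² + 14x + 10.
Step 2: lead(−12x⁶ − 8x⁵ + x⁴ − 19x³ − 25x² + 14x + 10) ÷ lead(D) = −12x⁶ ÷ 2x³ = −6x³. Subtract (−6x³)·D = −12x⁶ − 18x⁵ + 12x³. Remainder: 10x⁵ + x⁴ − 31x³ − 25x² + 14x + 10.
Step 3: lead(10x⁵ + x⁴ − 31x³ − 25x² + 14x + 10) ÷ lead(D) = 10x⁵ ÷ 2x³ = 5x². Subtract (5x²)·D = 10x⁵ + 15x⁴ − 10x². Remainder: −14x⁴ − 31x³ − 15x² + 14x + 10.
Step 4: lead(−14x⁴ − 31x³ − 15x² + 14x + 10) ÷ lead(D) = −14x⁴ ÷ 2x³ = −7x. Subtract (−7x)·D = −14x⁴ − 21x³ + 14x. Remainder: −10x³ − 15x² + 10.
Step 5: lead(−10x³ − 15x² + 10) ÷ lead(D) = −10x³ ÷ 2x³ = −5. Subtract (−5)·D = −10x³ − 15x² + 10. Remainder: 0.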